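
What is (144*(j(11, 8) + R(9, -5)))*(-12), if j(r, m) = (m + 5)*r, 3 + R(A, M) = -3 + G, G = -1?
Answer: -235008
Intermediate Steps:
R(A, M) = -7 (R(A, M) = -3 + (-3 - 1) = -3 - 4 = -7)
j(r, m) = r*(5 + m) (j(r, m) = (5 + m)*r = r*(5 + m))
(144*(j(11, 8) + R(9, -5)))*(-12) = (144*(11*(5 + 8) - 7))*(-12) = (144*(11*13 - 7))*(-12) = (144*(143 - 7))*(-12) = (144*136)*(-12) = 19584*(-12) = -235008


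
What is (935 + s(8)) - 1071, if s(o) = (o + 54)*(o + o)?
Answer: 856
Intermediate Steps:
s(o) = 2*o*(54 + o) (s(o) = (54 + o)*(2*o) = 2*o*(54 + o))
(935 + s(8)) - 1071 = (935 + 2*8*(54 + 8)) - 1071 = (935 + 2*8*62) - 1071 = (935 + 992) - 1071 = 1927 - 1071 = 856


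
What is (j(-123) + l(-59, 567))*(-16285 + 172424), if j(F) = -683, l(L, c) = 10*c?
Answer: 778665193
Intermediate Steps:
(j(-123) + l(-59, 567))*(-16285 + 172424) = (-683 + 10*567)*(-16285 + 172424) = (-683 + 5670)*156139 = 4987*156139 = 778665193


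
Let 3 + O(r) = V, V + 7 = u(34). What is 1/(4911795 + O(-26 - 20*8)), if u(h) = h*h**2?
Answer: 1/4951089 ≈ 2.0198e-7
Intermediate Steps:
u(h) = h**3
V = 39297 (V = -7 + 34**3 = -7 + 39304 = 39297)
O(r) = 39294 (O(r) = -3 + 39297 = 39294)
1/(4911795 + O(-26 - 20*8)) = 1/(4911795 + 39294) = 1/4951089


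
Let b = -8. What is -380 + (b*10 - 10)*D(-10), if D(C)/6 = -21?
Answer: 10960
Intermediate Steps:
D(C) = -126 (D(C) = 6*(-21) = -126)
-380 + (b*10 - 10)*D(-10) = -380 + (-8*10 - 10)*(-126) = -380 + (-80 - 10)*(-126) = -380 - 90*(-126) = -380 + 11340 = 10960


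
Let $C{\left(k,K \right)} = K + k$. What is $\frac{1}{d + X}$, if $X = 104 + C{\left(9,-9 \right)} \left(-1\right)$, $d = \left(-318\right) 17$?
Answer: $- \frac{1}{5302} \approx -0.00018861$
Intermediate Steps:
$d = -5406$
$X = 104$ ($X = 104 + \left(-9 + 9\right) \left(-1\right) = 104 + 0 \left(-1\right) = 104 + 0 = 104$)
$\frac{1}{d + X} = \frac{1}{-5406 + 104} = \frac{1}{-5302} = - \frac{1}{5302}$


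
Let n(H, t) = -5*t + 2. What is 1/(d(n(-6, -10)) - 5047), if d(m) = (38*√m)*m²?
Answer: 5047/548989149999 + 205504*√13/548989149999 ≈ 1.3589e-6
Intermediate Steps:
n(H, t) = 2 - 5*t
d(m) = 38*m^(5/2)
1/(d(n(-6, -10)) - 5047) = 1/(38*(2 - 5*(-10))^(5/2) - 5047) = 1/(38*(2 + 50)^(5/2) - 5047) = 1/(38*52^(5/2) - 5047) = 1/(38*(5408*√13) - 5047) = 1/(205504*√13 - 5047) = 1/(-5047 + 205504*√13)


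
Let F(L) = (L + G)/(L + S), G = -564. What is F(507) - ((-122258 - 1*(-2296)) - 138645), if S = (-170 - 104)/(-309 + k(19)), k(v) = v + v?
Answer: 35602668850/137671 ≈ 2.5861e+5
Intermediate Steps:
k(v) = 2*v
S = 274/271 (S = (-170 - 104)/(-309 + 2*19) = -274/(-309 + 38) = -274/(-271) = -274*(-1/271) = 274/271 ≈ 1.0111)
F(L) = (-564 + L)/(274/271 + L) (F(L) = (L - 564)/(L + 274/271) = (-564 + L)/(274/271 + L))
F(507) - ((-122258 - 1*(-2296)) - 138645) = 271*(-564 + 507)/(274 + 271*507) - ((-122258 - 1*(-2296)) - 138645) = 271*(-57)/(274 + 137397) - ((-122258 + 2296) - 138645) = 271*(-57)/137671 - (-119962 - 138645) = 271*(1/137671)*(-57) - 1*(-258607) = -15447/137671 + 258607 = 35602668850/137671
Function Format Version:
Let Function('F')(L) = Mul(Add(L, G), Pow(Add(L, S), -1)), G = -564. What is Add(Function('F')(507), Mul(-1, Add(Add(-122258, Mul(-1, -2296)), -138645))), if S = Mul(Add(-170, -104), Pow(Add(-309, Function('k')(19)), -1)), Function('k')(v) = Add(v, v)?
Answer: Rational(35602668850, 137671) ≈ 2.5861e+5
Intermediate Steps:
Function('k')(v) = Mul(2, v)
S = Rational(274, 271) (S = Mul(Add(-170, -104), Pow(Add(-309, Mul(2, 19)), -1)) = Mul(-274, Pow(Add(-309, 38), -1)) = Mul(-274, Pow(-271, -1)) = Mul(-274, Rational(-1, 271)) = Rational(274, 271) ≈ 1.0111)
Function('F')(L) = Mul(Pow(Add(Rational(274, 271), L), -1), Add(-564, L)) (Function('F')(L) = Mul(Add(L, -564), Pow(Add(L, Rational(274, 271)), -1)) = Mul(Add(-564, L), Pow(Add(Rational(274, 271), L), -1)) = Mul(Pow(Add(Rational(274, 271), L), -1), Add(-564, L)))
Add(Function('F')(507), Mul(-1, Add(Add(-122258, Mul(-1, -2296)), -138645))) = Add(Mul(271, Pow(Add(274, Mul(271, 507)), -1), Add(-564, 507)), Mul(-1, Add(Add(-122258, Mul(-1, -2296)), -138645))) = Add(Mul(271, Pow(Add(274, 137397), -1), -57), Mul(-1, Add(Add(-122258, 2296), -138645))) = Add(Mul(271, Pow(137671, -1), -57), Mul(-1, Add(-119962, -138645))) = Add(Mul(271, Rational(1, 137671), -57), Mul(-1, -258607)) = Add(Rational(-15447, 137671), 258607) = Rational(35602668850, 137671)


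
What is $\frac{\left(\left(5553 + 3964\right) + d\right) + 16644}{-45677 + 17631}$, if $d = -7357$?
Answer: $- \frac{9402}{14023} \approx -0.67047$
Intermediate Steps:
$\frac{\left(\left(5553 + 3964\right) + d\right) + 16644}{-45677 + 17631} = \frac{\left(\left(5553 + 3964\right) - 7357\right) + 16644}{-45677 + 17631} = \frac{\left(9517 - 7357\right) + 16644}{-28046} = \left(2160 + 16644\right) \left(- \frac{1}{28046}\right) = 18804 \left(- \frac{1}{28046}\right) = - \frac{9402}{14023}$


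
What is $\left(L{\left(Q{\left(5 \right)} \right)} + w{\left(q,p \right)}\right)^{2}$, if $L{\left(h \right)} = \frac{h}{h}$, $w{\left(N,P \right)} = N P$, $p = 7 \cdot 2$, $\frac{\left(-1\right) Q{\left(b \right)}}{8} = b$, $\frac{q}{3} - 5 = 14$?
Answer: $638401$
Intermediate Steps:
$q = 57$ ($q = 15 + 3 \cdot 14 = 15 + 42 = 57$)
$Q{\left(b \right)} = - 8 b$
$p = 14$
$L{\left(h \right)} = 1$
$\left(L{\left(Q{\left(5 \right)} \right)} + w{\left(q,p \right)}\right)^{2} = \left(1 + 57 \cdot 14\right)^{2} = \left(1 + 798\right)^{2} = 799^{2} = 638401$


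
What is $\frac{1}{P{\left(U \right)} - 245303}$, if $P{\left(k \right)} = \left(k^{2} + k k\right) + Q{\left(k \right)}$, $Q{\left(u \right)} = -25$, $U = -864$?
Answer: $\frac{1}{1247664} \approx 8.015 \cdot 10^{-7}$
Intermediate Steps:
$P{\left(k \right)} = -25 + 2 k^{2}$ ($P{\left(k \right)} = \left(k^{2} + k k\right) - 25 = \left(k^{2} + k^{2}\right) - 25 = 2 k^{2} - 25 = -25 + 2 k^{2}$)
$\frac{1}{P{\left(U \right)} - 245303} = \frac{1}{\left(-25 + 2 \left(-864\right)^{2}\right) - 245303} = \frac{1}{\left(-25 + 2 \cdot 746496\right) - 245303} = \frac{1}{\left(-25 + 1492992\right) - 245303} = \frac{1}{1492967 - 245303} = \frac{1}{1247664}$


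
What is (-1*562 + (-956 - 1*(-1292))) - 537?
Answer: -763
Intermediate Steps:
(-1*562 + (-956 - 1*(-1292))) - 537 = (-562 + (-956 + 1292)) - 537 = (-562 + 336) - 537 = -226 - 537 = -763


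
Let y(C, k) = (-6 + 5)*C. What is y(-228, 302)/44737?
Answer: 228/44737 ≈ 0.0050965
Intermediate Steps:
y(C, k) = -C
y(-228, 302)/44737 = -1*(-228)/44737 = 228*(1/44737) = 228/44737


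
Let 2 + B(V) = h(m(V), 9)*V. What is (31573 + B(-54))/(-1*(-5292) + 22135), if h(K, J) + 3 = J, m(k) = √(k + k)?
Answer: 31247/27427 ≈ 1.1393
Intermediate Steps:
m(k) = √2*√k (m(k) = √(2*k) = √2*√k)
h(K, J) = -3 + J
B(V) = -2 + 6*V (B(V) = -2 + (-3 + 9)*V = -2 + 6*V)
(31573 + B(-54))/(-1*(-5292) + 22135) = (31573 + (-2 + 6*(-54)))/(-1*(-5292) + 22135) = (31573 + (-2 - 324))/(5292 + 22135) = (31573 - 326)/27427 = 31247*(1/27427) = 31247/27427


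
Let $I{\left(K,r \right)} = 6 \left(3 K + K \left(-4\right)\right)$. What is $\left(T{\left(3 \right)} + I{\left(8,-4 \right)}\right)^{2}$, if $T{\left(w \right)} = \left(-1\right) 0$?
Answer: $2304$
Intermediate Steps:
$I{\left(K,r \right)} = - 6 K$ ($I{\left(K,r \right)} = 6 \left(3 K - 4 K\right) = 6 \left(- K\right) = - 6 K$)
$T{\left(w \right)} = 0$
$\left(T{\left(3 \right)} + I{\left(8,-4 \right)}\right)^{2} = \left(0 - 48\right)^{2} = \left(-48\right)^{2} = 2304$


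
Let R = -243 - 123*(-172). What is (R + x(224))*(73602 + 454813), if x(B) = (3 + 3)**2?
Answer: 11069765835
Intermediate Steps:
R = 20913 (R = -243 + 21156 = 20913)
x(B) = 36 (x(B) = 6**2 = 36)
(R + x(224))*(73602 + 454813) = (20913 + 36)*(73602 + 454813) = 20949*528415 = 11069765835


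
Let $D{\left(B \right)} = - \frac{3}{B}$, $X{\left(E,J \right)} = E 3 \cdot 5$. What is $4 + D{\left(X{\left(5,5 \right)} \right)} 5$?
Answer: $\frac{19}{5} \approx 3.8$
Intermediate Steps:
$X{\left(E,J \right)} = 15 E$ ($X{\left(E,J \right)} = 3 E 5 = 15 E$)
$4 + D{\left(X{\left(5,5 \right)} \right)} 5 = 4 + - \frac{3}{15 \cdot 5} \cdot 5 = 4 + - \frac{3}{75} \cdot 5 = 4 + \left(-3\right) \frac{1}{75} \cdot 5 = 4 - \frac{1}{5} = \frac{19}{5}$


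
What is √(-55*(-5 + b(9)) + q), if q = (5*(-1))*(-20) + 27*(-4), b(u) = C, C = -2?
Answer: √377 ≈ 19.416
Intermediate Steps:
b(u) = -2
q = -8 (q = -5*(-20) - 108 = 100 - 108 = -8)
√(-55*(-5 + b(9)) + q) = √(-55*(-5 - 2) - 8) = √(-55*(-7) - 8) = √(385 - 8) = √377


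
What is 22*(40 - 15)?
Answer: 550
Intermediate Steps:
22*(40 - 15) = 22*25 = 550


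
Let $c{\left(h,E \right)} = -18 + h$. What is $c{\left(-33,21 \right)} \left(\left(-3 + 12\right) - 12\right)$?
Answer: $153$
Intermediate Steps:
$c{\left(-33,21 \right)} \left(\left(-3 + 12\right) - 12\right) = \left(-18 - 33\right) \left(\left(-3 + 12\right) - 12\right) = - 51 \left(9 - 12\right) = \left(-51\right) \left(-3\right) = 153$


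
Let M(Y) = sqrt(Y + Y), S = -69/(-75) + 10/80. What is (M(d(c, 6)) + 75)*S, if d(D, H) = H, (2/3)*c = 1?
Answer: 627/8 + 209*sqrt(3)/100 ≈ 81.995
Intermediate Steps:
S = 209/200 (S = -69*(-1/75) + 10*(1/80) = 23/25 + 1/8 = 209/200 ≈ 1.0450)
c = 3/2 (c = (3/2)*1 = 3/2 ≈ 1.5000)
M(Y) = sqrt(2)*sqrt(Y) (M(Y) = sqrt(2*Y) = sqrt(2)*sqrt(Y))
(M(d(c, 6)) + 75)*S = (sqrt(2)*sqrt(6) + 75)*(209/200) = (2*sqrt(3) + 75)*(209/200) = (75 + 2*sqrt(3))*(209/200) = 627/8 + 209*sqrt(3)/100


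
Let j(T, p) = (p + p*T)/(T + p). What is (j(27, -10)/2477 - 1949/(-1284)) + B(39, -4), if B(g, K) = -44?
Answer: -2297279143/54067956 ≈ -42.489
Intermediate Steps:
j(T, p) = (p + T*p)/(T + p)
(j(27, -10)/2477 - 1949/(-1284)) + B(39, -4) = (-10*(1 + 27)/(27 - 10)/2477 - 1949/(-1284)) - 44 = (-10*28/17*(1/2477) - 1949*(-1/1284)) - 44 = (-10*1/17*28*(1/2477) + 1949/1284) - 44 = (-280/17*1/2477 + 1949/1284) - 44 = (-280/42109 + 1949/1284) - 44 = 81710921/54067956 - 44 = -2297279143/54067956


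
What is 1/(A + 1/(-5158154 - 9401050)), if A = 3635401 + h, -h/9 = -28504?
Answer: 14559204/56663504738147 ≈ 2.5694e-7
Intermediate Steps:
h = 256536 (h = -9*(-28504) = 256536)
A = 3891937 (A = 3635401 + 256536 = 3891937)
1/(A + 1/(-5158154 - 9401050)) = 1/(3891937 + 1/(-5158154 - 9401050)) = 1/(3891937 + 1/(-14559204)) = 1/(3891937 - 1/14559204) = 1/(56663504738147/14559204) = 14559204/56663504738147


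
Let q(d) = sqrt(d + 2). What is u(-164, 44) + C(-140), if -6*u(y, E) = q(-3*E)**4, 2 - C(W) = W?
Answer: -8024/3 ≈ -2674.7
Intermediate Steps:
C(W) = 2 - W
q(d) = sqrt(2 + d)
u(y, E) = -(2 - 3*E)**2/6
u(-164, 44) + C(-140) = -(-2 + 3*44)**2/6 + (2 - 1*(-140)) = -(-2 + 132)**2/6 + (2 + 140) = -1/6*130**2 + 142 = -1/6*16900 + 142 = -8450/3 + 142 = -8024/3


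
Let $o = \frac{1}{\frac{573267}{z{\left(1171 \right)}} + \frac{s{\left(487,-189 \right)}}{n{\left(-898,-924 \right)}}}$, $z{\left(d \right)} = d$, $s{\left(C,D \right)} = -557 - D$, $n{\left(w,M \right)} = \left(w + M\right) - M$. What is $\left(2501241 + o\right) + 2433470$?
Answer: $\frac{1271242483002496}{257612347} \approx 4.9347 \cdot 10^{6}$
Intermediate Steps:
$n{\left(w,M \right)} = w$ ($n{\left(w,M \right)} = \left(M + w\right) - M = w$)
$o = \frac{525779}{257612347}$ ($o = \frac{1}{\frac{573267}{1171} + \frac{-557 - -189}{-898}} = \frac{1}{573267 \cdot \frac{1}{1171} + \left(-557 + 189\right) \left(- \frac{1}{898}\right)} = \frac{1}{\frac{573267}{1171} - - \frac{184}{449}} = \frac{1}{\frac{573267}{1171} + \frac{184}{449}} = \frac{1}{\frac{257612347}{525779}} = \frac{525779}{257612347} \approx 0.002041$)
$\left(2501241 + o\right) + 2433470 = \left(2501241 + \frac{525779}{257612347}\right) + 2433470 = \frac{644350564948406}{257612347} + 2433470 = \frac{1271242483002496}{257612347}$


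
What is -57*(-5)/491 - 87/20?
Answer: -37017/9820 ≈ -3.7696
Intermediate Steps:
-57*(-5)/491 - 87/20 = 285*(1/491) - 87*1/20 = 285/491 - 87/20 = -37017/9820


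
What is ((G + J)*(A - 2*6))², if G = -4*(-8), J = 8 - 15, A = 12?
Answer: 0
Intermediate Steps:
J = -7
G = 32
((G + J)*(A - 2*6))² = ((32 - 7)*(12 - 2*6))² = (25*(12 - 12))² = (25*0)² = 0² = 0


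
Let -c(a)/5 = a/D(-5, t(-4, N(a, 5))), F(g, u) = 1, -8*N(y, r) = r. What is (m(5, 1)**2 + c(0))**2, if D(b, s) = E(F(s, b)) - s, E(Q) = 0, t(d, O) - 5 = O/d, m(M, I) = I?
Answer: 1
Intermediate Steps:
N(y, r) = -r/8
t(d, O) = 5 + O/d
D(b, s) = -s (D(b, s) = 0 - s = -s)
c(a) = 32*a/33 (c(a) = -5*a/((-(5 - 1/8*5/(-4)))) = -5*a/((-(5 - 5/8*(-1/4)))) = -5*a/((-(5 + 5/32))) = -5*a/((-1*165/32)) = -5*a/(-165/32) = -5*a*(-32)/165 = -(-32)*a/33 = 32*a/33)
(m(5, 1)**2 + c(0))**2 = (1**2 + (32/33)*0)**2 = (1 + 0)**2 = 1**2 = 1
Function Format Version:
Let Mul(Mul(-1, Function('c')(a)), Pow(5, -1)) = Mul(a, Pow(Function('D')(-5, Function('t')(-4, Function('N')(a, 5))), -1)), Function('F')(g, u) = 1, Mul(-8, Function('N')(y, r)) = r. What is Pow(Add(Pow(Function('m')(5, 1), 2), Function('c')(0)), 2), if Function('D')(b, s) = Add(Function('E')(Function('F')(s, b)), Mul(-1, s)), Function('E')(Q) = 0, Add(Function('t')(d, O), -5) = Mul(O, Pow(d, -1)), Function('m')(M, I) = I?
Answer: 1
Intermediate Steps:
Function('N')(y, r) = Mul(Rational(-1, 8), r)
Function('t')(d, O) = Add(5, Mul(O, Pow(d, -1)))
Function('D')(b, s) = Mul(-1, s) (Function('D')(b, s) = Add(0, Mul(-1, s)) = Mul(-1, s))
Function('c')(a) = Mul(Rational(32, 33), a) (Function('c')(a) = Mul(-5, Mul(a, Pow(Mul(-1, Add(5, Mul(Mul(Rational(-1, 8), 5), Pow(-4, -1)))), -1))) = Mul(-5, Mul(a, Pow(Mul(-1, Add(5, Mul(Rational(-5, 8), Rational(-1, 4)))), -1))) = Mul(-5, Mul(a, Pow(Mul(-1, Add(5, Rational(5, 32))), -1))) = Mul(-5, Mul(a, Pow(Mul(-1, Rational(165, 32)), -1))) = Mul(-5, Mul(a, Pow(Rational(-165, 32), -1))) = Mul(-5, Mul(a, Rational(-32, 165))) = Mul(-5, Mul(Rational(-32, 165), a)) = Mul(Rational(32, 33), a))
Pow(Add(Pow(Function('m')(5, 1), 2), Function('c')(0)), 2) = Pow(Add(Pow(1, 2), Mul(Rational(32, 33), 0)), 2) = Pow(Add(1, 0), 2) = Pow(1, 2) = 1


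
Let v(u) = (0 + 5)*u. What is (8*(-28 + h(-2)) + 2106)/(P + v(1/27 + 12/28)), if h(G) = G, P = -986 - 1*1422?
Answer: -176337/227336 ≈ -0.77567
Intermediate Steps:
v(u) = 5*u
P = -2408 (P = -986 - 1422 = -2408)
(8*(-28 + h(-2)) + 2106)/(P + v(1/27 + 12/28)) = (8*(-28 - 2) + 2106)/(-2408 + 5*(1/27 + 12/28)) = (8*(-30) + 2106)/(-2408 + 5*(1*(1/27) + 12*(1/28))) = (-240 + 2106)/(-2408 + 5*(1/27 + 3/7)) = 1866/(-2408 + 5*(88/189)) = 1866/(-2408 + 440/189) = 1866/(-454672/189) = 1866*(-189/454672) = -176337/227336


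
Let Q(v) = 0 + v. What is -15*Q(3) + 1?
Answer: -44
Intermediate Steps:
Q(v) = v
-15*Q(3) + 1 = -15*3 + 1 = -45 + 1 = -44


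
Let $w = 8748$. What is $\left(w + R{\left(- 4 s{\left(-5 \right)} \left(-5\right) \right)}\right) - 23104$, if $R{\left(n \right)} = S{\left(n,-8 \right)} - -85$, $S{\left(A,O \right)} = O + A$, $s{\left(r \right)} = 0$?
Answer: $-14279$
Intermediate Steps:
$S{\left(A,O \right)} = A + O$
$R{\left(n \right)} = 77 + n$ ($R{\left(n \right)} = \left(n - 8\right) - -85 = \left(-8 + n\right) + 85 = 77 + n$)
$\left(w + R{\left(- 4 s{\left(-5 \right)} \left(-5\right) \right)}\right) - 23104 = \left(8748 + \left(77 + \left(-4\right) 0 \left(-5\right)\right)\right) - 23104 = \left(8748 + \left(77 + 0 \left(-5\right)\right)\right) - 23104 = \left(8748 + \left(77 + 0\right)\right) - 23104 = \left(8748 + 77\right) - 23104 = 8825 - 23104 = -14279$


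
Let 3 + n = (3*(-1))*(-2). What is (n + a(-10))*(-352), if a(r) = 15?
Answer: -6336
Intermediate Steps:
n = 3 (n = -3 + (3*(-1))*(-2) = -3 - 3*(-2) = -3 + 6 = 3)
(n + a(-10))*(-352) = (3 + 15)*(-352) = 18*(-352) = -6336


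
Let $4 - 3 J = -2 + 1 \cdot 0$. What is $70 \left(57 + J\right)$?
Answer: $4130$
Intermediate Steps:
$J = 2$ ($J = \frac{4}{3} - \frac{-2 + 1 \cdot 0}{3} = \frac{4}{3} - \frac{-2 + 0}{3} = \frac{4}{3} - - \frac{2}{3} = \frac{4}{3} + \frac{2}{3} = 2$)
$70 \left(57 + J\right) = 70 \left(57 + 2\right) = 70 \cdot 59 = 4130$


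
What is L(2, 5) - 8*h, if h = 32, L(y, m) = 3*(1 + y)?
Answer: -247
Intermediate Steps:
L(y, m) = 3 + 3*y
L(2, 5) - 8*h = (3 + 3*2) - 8*32 = (3 + 6) - 256 = 9 - 256 = -247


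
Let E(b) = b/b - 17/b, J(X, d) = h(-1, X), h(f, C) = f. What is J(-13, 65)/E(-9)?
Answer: -9/26 ≈ -0.34615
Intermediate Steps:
J(X, d) = -1
E(b) = 1 - 17/b
J(-13, 65)/E(-9) = -1/((-17 - 9)/(-9)) = -1/((-⅑*(-26))) = -1/26/9 = -1*9/26 = -9/26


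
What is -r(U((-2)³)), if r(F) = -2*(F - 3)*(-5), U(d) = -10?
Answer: 130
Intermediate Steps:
r(F) = -30 + 10*F (r(F) = -2*(-3 + F)*(-5) = (6 - 2*F)*(-5) = -30 + 10*F)
-r(U((-2)³)) = -(-30 + 10*(-10)) = -(-30 - 100) = -1*(-130) = 130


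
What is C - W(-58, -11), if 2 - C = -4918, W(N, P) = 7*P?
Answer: 4997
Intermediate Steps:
C = 4920 (C = 2 - 1*(-4918) = 2 + 4918 = 4920)
C - W(-58, -11) = 4920 - 7*(-11) = 4920 - 1*(-77) = 4920 + 77 = 4997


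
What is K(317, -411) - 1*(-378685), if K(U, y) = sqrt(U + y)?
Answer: 378685 + I*sqrt(94) ≈ 3.7869e+5 + 9.6954*I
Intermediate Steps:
K(317, -411) - 1*(-378685) = sqrt(317 - 411) - 1*(-378685) = sqrt(-94) + 378685 = I*sqrt(94) + 378685 = 378685 + I*sqrt(94)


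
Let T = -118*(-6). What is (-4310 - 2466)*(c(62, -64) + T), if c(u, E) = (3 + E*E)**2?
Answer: -113853800984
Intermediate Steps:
T = 708
c(u, E) = (3 + E**2)**2
(-4310 - 2466)*(c(62, -64) + T) = (-4310 - 2466)*((3 + (-64)**2)**2 + 708) = -6776*((3 + 4096)**2 + 708) = -6776*(4099**2 + 708) = -6776*(16801801 + 708) = -6776*16802509 = -113853800984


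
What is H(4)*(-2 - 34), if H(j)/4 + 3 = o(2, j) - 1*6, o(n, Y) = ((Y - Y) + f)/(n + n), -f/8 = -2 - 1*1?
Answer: 432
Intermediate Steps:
f = 24 (f = -8*(-2 - 1*1) = -8*(-2 - 1) = -8*(-3) = 24)
o(n, Y) = 12/n (o(n, Y) = ((Y - Y) + 24)/(n + n) = (0 + 24)/((2*n)) = 24*(1/(2*n)) = 12/n)
H(j) = -12 (H(j) = -12 + 4*(12/2 - 1*6) = -12 + 4*(12*(½) - 6) = -12 + 4*(6 - 6) = -12 + 4*0 = -12 + 0 = -12)
H(4)*(-2 - 34) = -12*(-2 - 34) = -12*(-36) = 432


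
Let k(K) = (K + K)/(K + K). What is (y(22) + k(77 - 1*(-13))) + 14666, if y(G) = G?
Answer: 14689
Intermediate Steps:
k(K) = 1 (k(K) = (2*K)/((2*K)) = (2*K)*(1/(2*K)) = 1)
(y(22) + k(77 - 1*(-13))) + 14666 = (22 + 1) + 14666 = 23 + 14666 = 14689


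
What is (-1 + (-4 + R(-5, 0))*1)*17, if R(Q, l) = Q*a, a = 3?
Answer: -340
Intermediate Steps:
R(Q, l) = 3*Q (R(Q, l) = Q*3 = 3*Q)
(-1 + (-4 + R(-5, 0))*1)*17 = (-1 + (-4 + 3*(-5))*1)*17 = (-1 + (-4 - 15)*1)*17 = (-1 - 19*1)*17 = (-1 - 19)*17 = -20*17 = -340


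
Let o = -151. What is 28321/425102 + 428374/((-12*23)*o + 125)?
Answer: 183286490269/17769688702 ≈ 10.315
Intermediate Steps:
28321/425102 + 428374/((-12*23)*o + 125) = 28321/425102 + 428374/(-12*23*(-151) + 125) = 28321*(1/425102) + 428374/(-276*(-151) + 125) = 28321/425102 + 428374/(41676 + 125) = 28321/425102 + 428374/41801 = 183286490269/17769688702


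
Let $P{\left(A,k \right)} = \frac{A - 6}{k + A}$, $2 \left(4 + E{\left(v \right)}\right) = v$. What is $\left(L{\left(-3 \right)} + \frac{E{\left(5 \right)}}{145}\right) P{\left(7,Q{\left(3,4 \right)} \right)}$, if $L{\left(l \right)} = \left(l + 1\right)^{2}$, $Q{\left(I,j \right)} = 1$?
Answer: $\frac{1157}{2320} \approx 0.49871$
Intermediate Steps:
$E{\left(v \right)} = -4 + \frac{v}{2}$
$P{\left(A,k \right)} = \frac{-6 + A}{A + k}$
$L{\left(l \right)} = \left(1 + l\right)^{2}$
$\left(L{\left(-3 \right)} + \frac{E{\left(5 \right)}}{145}\right) P{\left(7,Q{\left(3,4 \right)} \right)} = \left(\left(1 - 3\right)^{2} + \frac{-4 + \frac{1}{2} \cdot 5}{145}\right) \frac{-6 + 7}{7 + 1} = \left(\left(-2\right)^{2} + \left(-4 + \frac{5}{2}\right) \frac{1}{145}\right) \frac{1}{8} \cdot 1 = \left(4 - \frac{3}{290}\right) \frac{1}{8} \cdot 1 = \left(4 - \frac{3}{290}\right) \frac{1}{8} = \frac{1157}{290} \cdot \frac{1}{8} = \frac{1157}{2320}$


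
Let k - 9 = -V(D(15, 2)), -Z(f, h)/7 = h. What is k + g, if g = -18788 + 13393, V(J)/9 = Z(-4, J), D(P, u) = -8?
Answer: -5890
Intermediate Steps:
Z(f, h) = -7*h
V(J) = -63*J (V(J) = 9*(-7*J) = -63*J)
g = -5395
k = -495 (k = 9 - (-63)*(-8) = 9 - 1*504 = 9 - 504 = -495)
k + g = -495 - 5395 = -5890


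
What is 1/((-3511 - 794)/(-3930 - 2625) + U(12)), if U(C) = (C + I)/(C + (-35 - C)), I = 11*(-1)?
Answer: 15295/9608 ≈ 1.5919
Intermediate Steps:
I = -11
U(C) = 11/35 - C/35 (U(C) = (C - 11)/(C + (-35 - C)) = (-11 + C)/(-35) = (-11 + C)*(-1/35) = 11/35 - C/35)
1/((-3511 - 794)/(-3930 - 2625) + U(12)) = 1/((-3511 - 794)/(-3930 - 2625) + (11/35 - 1/35*12)) = 1/(-4305/(-6555) + (11/35 - 12/35)) = 1/(-4305*(-1/6555) - 1/35) = 1/(287/437 - 1/35) = 1/(9608/15295) = 15295/9608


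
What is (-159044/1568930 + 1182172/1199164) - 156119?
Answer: -36715163190051392/235175546815 ≈ -1.5612e+5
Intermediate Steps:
(-159044/1568930 + 1182172/1199164) - 156119 = (-159044*1/1568930 + 1182172*(1/1199164)) - 156119 = (-79522/784465 + 295543/299791) - 156119 = 208003159593/235175546815 - 156119 = -36715163190051392/235175546815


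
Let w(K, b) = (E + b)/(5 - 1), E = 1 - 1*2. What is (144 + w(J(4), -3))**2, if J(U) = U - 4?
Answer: 20449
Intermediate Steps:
E = -1 (E = 1 - 2 = -1)
J(U) = -4 + U
w(K, b) = -1/4 + b/4 (w(K, b) = (-1 + b)/(5 - 1) = (-1 + b)/4 = (-1 + b)*(1/4) = -1/4 + b/4)
(144 + w(J(4), -3))**2 = (144 + (-1/4 + (1/4)*(-3)))**2 = (144 + (-1/4 - 3/4))**2 = (144 - 1)**2 = 143**2 = 20449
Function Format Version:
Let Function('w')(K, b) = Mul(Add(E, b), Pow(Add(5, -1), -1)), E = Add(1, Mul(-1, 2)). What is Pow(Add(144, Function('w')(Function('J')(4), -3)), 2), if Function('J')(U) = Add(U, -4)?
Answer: 20449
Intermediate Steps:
E = -1 (E = Add(1, -2) = -1)
Function('J')(U) = Add(-4, U)
Function('w')(K, b) = Add(Rational(-1, 4), Mul(Rational(1, 4), b)) (Function('w')(K, b) = Mul(Add(-1, b), Pow(Add(5, -1), -1)) = Mul(Add(-1, b), Pow(4, -1)) = Mul(Add(-1, b), Rational(1, 4)) = Add(Rational(-1, 4), Mul(Rational(1, 4), b)))
Pow(Add(144, Function('w')(Function('J')(4), -3)), 2) = Pow(Add(144, Add(Rational(-1, 4), Mul(Rational(1, 4), -3))), 2) = Pow(Add(144, Add(Rational(-1, 4), Rational(-3, 4))), 2) = Pow(Add(144, -1), 2) = Pow(143, 2) = 20449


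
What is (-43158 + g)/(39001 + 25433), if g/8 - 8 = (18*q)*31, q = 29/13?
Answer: -215383/418821 ≈ -0.51426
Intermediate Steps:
q = 29/13 (q = 29*(1/13) = 29/13 ≈ 2.2308)
g = 130288/13 (g = 64 + 8*((18*(29/13))*31) = 64 + 8*((522/13)*31) = 64 + 8*(16182/13) = 64 + 129456/13 = 130288/13 ≈ 10022.)
(-43158 + g)/(39001 + 25433) = (-43158 + 130288/13)/(39001 + 25433) = -430766/13/64434 = -430766/13*1/64434 = -215383/418821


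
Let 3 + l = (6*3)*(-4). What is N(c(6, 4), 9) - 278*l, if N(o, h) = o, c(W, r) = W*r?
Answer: 20874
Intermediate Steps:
l = -75 (l = -3 + (6*3)*(-4) = -3 + 18*(-4) = -3 - 72 = -75)
N(c(6, 4), 9) - 278*l = 6*4 - 278*(-75) = 24 + 20850 = 20874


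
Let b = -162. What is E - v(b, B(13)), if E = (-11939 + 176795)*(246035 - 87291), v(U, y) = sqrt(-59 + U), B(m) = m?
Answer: 26169900864 - I*sqrt(221) ≈ 2.617e+10 - 14.866*I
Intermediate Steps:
E = 26169900864 (E = 164856*158744 = 26169900864)
E - v(b, B(13)) = 26169900864 - sqrt(-59 - 162) = 26169900864 - sqrt(-221) = 26169900864 - I*sqrt(221)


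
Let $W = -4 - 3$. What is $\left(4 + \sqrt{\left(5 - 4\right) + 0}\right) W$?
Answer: $-35$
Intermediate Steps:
$W = -7$ ($W = -4 - 3 = -7$)
$\left(4 + \sqrt{\left(5 - 4\right) + 0}\right) W = \left(4 + \sqrt{\left(5 - 4\right) + 0}\right) \left(-7\right) = \left(4 + \sqrt{1 + 0}\right) \left(-7\right) = \left(4 + \sqrt{1}\right) \left(-7\right) = \left(4 + 1\right) \left(-7\right) = 5 \left(-7\right) = -35$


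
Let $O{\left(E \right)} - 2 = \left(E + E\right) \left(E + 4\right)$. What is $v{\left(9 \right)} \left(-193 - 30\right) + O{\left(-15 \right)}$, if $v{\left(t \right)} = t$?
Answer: $-1675$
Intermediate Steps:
$O{\left(E \right)} = 2 + 2 E \left(4 + E\right)$ ($O{\left(E \right)} = 2 + \left(E + E\right) \left(E + 4\right) = 2 + 2 E \left(4 + E\right)$)
$v{\left(9 \right)} \left(-193 - 30\right) + O{\left(-15 \right)} = 9 \left(-193 - 30\right) + \left(2 + 2 \left(-15\right)^{2} + 8 \left(-15\right)\right) = 9 \left(-193 - 30\right) + \left(2 + 2 \cdot 225 - 120\right) = 9 \left(-223\right) + \left(2 + 450 - 120\right) = -2007 + 332 = -1675$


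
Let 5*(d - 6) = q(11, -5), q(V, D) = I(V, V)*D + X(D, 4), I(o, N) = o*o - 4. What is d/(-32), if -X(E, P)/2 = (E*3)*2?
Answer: 99/32 ≈ 3.0938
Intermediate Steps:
I(o, N) = -4 + o**2 (I(o, N) = o**2 - 4 = -4 + o**2)
X(E, P) = -12*E (X(E, P) = -2*E*3*2 = -2*3*E*2 = -12*E)
q(V, D) = -12*D + D*(-4 + V**2) (q(V, D) = (-4 + V**2)*D - 12*D = D*(-4 + V**2) - 12*D = -12*D + D*(-4 + V**2))
d = -99 (d = 6 + (-5*(-16 + 11**2))/5 = 6 + (-5*(-16 + 121))/5 = 6 + (-5*105)/5 = 6 + (1/5)*(-525) = 6 - 105 = -99)
d/(-32) = -99/(-32) = -99*(-1/32) = 99/32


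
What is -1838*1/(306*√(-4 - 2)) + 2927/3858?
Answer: 2927/3858 + 919*I*√6/918 ≈ 0.75868 + 2.4522*I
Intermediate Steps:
-1838*1/(306*√(-4 - 2)) + 2927/3858 = -1838*(-I*√6/1836) + 2927*(1/3858) = -1838*(-I*√6/1836) + 2927/3858 = -(-919)*I*√6/918 + 2927/3858 = 919*I*√6/918 + 2927/3858 = 2927/3858 + 919*I*√6/918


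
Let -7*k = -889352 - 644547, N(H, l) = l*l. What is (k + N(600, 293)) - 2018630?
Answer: -11995568/7 ≈ -1.7137e+6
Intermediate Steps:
N(H, l) = l²
k = 1533899/7 (k = -(-889352 - 644547)/7 = -⅐*(-1533899) = 1533899/7 ≈ 2.1913e+5)
(k + N(600, 293)) - 2018630 = (1533899/7 + 293²) - 2018630 = (1533899/7 + 85849) - 2018630 = 2134842/7 - 2018630 = -11995568/7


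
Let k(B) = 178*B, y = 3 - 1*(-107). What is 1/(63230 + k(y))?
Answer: 1/82810 ≈ 1.2076e-5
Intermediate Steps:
y = 110 (y = 3 + 107 = 110)
1/(63230 + k(y)) = 1/(63230 + 178*110) = 1/(63230 + 19580) = 1/82810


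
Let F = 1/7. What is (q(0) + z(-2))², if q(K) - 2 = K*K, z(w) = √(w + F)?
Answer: (14 + I*√91)²/49 ≈ 2.1429 + 5.4511*I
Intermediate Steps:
F = ⅐ ≈ 0.14286
z(w) = √(⅐ + w) (z(w) = √(w + ⅐) = √(⅐ + w))
q(K) = 2 + K² (q(K) = 2 + K*K = 2 + K²)
(q(0) + z(-2))² = ((2 + 0²) + √(7 + 49*(-2))/7)² = ((2 + 0) + √(7 - 98)/7)² = (2 + √(-91)/7)² = (2 + (I*√91)/7)² = (2 + I*√91/7)²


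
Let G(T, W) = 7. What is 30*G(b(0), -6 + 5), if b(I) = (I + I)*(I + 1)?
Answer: 210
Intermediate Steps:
b(I) = 2*I*(1 + I) (b(I) = (2*I)*(1 + I) = 2*I*(1 + I))
30*G(b(0), -6 + 5) = 30*7 = 210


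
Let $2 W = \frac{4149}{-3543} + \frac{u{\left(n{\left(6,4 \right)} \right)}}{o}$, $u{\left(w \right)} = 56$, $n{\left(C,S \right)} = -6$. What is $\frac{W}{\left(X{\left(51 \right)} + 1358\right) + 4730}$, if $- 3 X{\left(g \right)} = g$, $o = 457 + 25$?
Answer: $- \frac{23095}{265836014} \approx -8.6877 \cdot 10^{-5}$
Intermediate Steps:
$o = 482$
$X{\left(g \right)} = - \frac{g}{3}$
$W = - \frac{300235}{569242}$ ($W = \frac{\frac{4149}{-3543} + \frac{56}{482}}{2} = \frac{4149 \left(- \frac{1}{3543}\right) + 56 \cdot \frac{1}{482}}{2} = \frac{- \frac{1383}{1181} + \frac{28}{241}}{2} = \frac{1}{2} \left(- \frac{300235}{284621}\right) = - \frac{300235}{569242} \approx -0.52743$)
$\frac{W}{\left(X{\left(51 \right)} + 1358\right) + 4730} = - \frac{300235}{569242 \left(\left(\left(- \frac{1}{3}\right) 51 + 1358\right) + 4730\right)} = - \frac{300235}{569242 \left(\left(-17 + 1358\right) + 4730\right)} = - \frac{300235}{569242 \left(1341 + 4730\right)} = - \frac{300235}{569242 \cdot 6071} = \left(- \frac{300235}{569242}\right) \frac{1}{6071} = - \frac{23095}{265836014}$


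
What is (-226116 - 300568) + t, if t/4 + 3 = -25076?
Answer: -627000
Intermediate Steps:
t = -100316 (t = -12 + 4*(-25076) = -12 - 100304 = -100316)
(-226116 - 300568) + t = (-226116 - 300568) - 100316 = -526684 - 100316 = -627000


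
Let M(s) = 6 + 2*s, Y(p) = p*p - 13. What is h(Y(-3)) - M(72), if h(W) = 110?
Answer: -40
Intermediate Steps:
Y(p) = -13 + p**2 (Y(p) = p**2 - 13 = -13 + p**2)
h(Y(-3)) - M(72) = 110 - (6 + 2*72) = 110 - (6 + 144) = 110 - 1*150 = 110 - 150 = -40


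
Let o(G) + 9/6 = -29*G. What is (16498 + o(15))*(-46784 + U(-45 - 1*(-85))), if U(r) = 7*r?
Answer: -746923996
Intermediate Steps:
o(G) = -3/2 - 29*G
(16498 + o(15))*(-46784 + U(-45 - 1*(-85))) = (16498 + (-3/2 - 29*15))*(-46784 + 7*(-45 - 1*(-85))) = (16498 + (-3/2 - 435))*(-46784 + 7*(-45 + 85)) = (16498 - 873/2)*(-46784 + 7*40) = 32123*(-46784 + 280)/2 = (32123/2)*(-46504) = -746923996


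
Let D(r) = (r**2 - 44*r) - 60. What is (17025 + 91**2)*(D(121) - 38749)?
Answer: -746324552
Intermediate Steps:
D(r) = -60 + r**2 - 44*r
(17025 + 91**2)*(D(121) - 38749) = (17025 + 91**2)*((-60 + 121**2 - 44*121) - 38749) = (17025 + 8281)*((-60 + 14641 - 5324) - 38749) = 25306*(9257 - 38749) = 25306*(-29492) = -746324552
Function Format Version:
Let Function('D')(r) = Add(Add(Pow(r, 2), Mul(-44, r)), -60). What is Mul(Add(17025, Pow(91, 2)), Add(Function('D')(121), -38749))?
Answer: -746324552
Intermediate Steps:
Function('D')(r) = Add(-60, Pow(r, 2), Mul(-44, r))
Mul(Add(17025, Pow(91, 2)), Add(Function('D')(121), -38749)) = Mul(Add(17025, Pow(91, 2)), Add(Add(-60, Pow(121, 2), Mul(-44, 121)), -38749)) = Mul(Add(17025, 8281), Add(Add(-60, 14641, -5324), -38749)) = Mul(25306, Add(9257, -38749)) = Mul(25306, -29492) = -746324552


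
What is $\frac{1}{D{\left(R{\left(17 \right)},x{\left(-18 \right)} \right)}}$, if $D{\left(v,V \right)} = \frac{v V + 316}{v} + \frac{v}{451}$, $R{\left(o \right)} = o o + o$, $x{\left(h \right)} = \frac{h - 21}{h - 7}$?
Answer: $\frac{1725075}{5643017} \approx 0.3057$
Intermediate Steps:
$x{\left(h \right)} = \frac{-21 + h}{-7 + h}$
$R{\left(o \right)} = o + o^{2}$ ($R{\left(o \right)} = o^{2} + o = o + o^{2}$)
$D{\left(v,V \right)} = \frac{v}{451} + \frac{316 + V v}{v}$ ($D{\left(v,V \right)} = \frac{V v + 316}{v} + v \frac{1}{451} = \frac{316 + V v}{v} + \frac{v}{451} = \frac{v}{451} + \frac{316 + V v}{v}$)
$\frac{1}{D{\left(R{\left(17 \right)},x{\left(-18 \right)} \right)}} = \frac{1}{\frac{-21 - 18}{-7 - 18} + \frac{316}{17 \left(1 + 17\right)} + \frac{17 \left(1 + 17\right)}{451}} = \frac{1}{\frac{1}{-25} \left(-39\right) + \frac{316}{17 \cdot 18} + \frac{17 \cdot 18}{451}} = \frac{1}{\left(- \frac{1}{25}\right) \left(-39\right) + \frac{316}{306} + \frac{1}{451} \cdot 306} = \frac{1}{\frac{39}{25} + 316 \cdot \frac{1}{306} + \frac{306}{451}} = \frac{1}{\frac{39}{25} + \frac{158}{153} + \frac{306}{451}} = \frac{1}{\frac{5643017}{1725075}} = \frac{1725075}{5643017}$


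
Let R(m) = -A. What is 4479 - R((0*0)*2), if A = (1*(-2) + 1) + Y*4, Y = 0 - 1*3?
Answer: 4466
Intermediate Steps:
Y = -3 (Y = 0 - 3 = -3)
A = -13 (A = (1*(-2) + 1) - 3*4 = (-2 + 1) - 12 = -1 - 12 = -13)
R(m) = 13 (R(m) = -1*(-13) = 13)
4479 - R((0*0)*2) = 4479 - 1*13 = 4479 - 13 = 4466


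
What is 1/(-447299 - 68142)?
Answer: -1/515441 ≈ -1.9401e-6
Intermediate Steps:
1/(-447299 - 68142) = 1/(-515441) = -1/515441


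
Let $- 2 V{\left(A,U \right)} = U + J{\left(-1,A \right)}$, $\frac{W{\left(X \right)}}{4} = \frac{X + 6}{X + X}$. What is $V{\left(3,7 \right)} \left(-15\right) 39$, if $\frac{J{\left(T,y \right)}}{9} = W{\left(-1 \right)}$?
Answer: $- \frac{48555}{2} \approx -24278.0$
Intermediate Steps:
$W{\left(X \right)} = \frac{2 \left(6 + X\right)}{X}$ ($W{\left(X \right)} = 4 \frac{X + 6}{X + X} = 4 \frac{6 + X}{2 X} = \frac{2 \left(6 + X\right)}{X}$)
$J{\left(T,y \right)} = -90$ ($J{\left(T,y \right)} = 9 \left(2 + \frac{12}{-1}\right) = 9 \left(2 + 12 \left(-1\right)\right) = 9 \left(2 - 12\right) = 9 \left(-10\right) = -90$)
$V{\left(A,U \right)} = 45 - \frac{U}{2}$ ($V{\left(A,U \right)} = - \frac{U - 90}{2} = - \frac{-90 + U}{2} = 45 - \frac{U}{2}$)
$V{\left(3,7 \right)} \left(-15\right) 39 = \left(45 - \frac{7}{2}\right) \left(-15\right) 39 = \frac{83}{2} \left(-15\right) 39 = \left(- \frac{1245}{2}\right) 39 = - \frac{48555}{2}$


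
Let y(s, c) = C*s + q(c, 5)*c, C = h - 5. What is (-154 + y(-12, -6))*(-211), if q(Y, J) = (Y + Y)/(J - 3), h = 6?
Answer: 27430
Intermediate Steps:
q(Y, J) = 2*Y/(-3 + J) (q(Y, J) = (2*Y)/(-3 + J) = 2*Y/(-3 + J))
C = 1 (C = 6 - 5 = 1)
y(s, c) = s + c² (y(s, c) = 1*s + (2*c/(-3 + 5))*c = s + (2*c/2)*c = s + (2*c*(½))*c = s + c*c = s + c²)
(-154 + y(-12, -6))*(-211) = (-154 + (-12 + (-6)²))*(-211) = (-154 + (-12 + 36))*(-211) = (-154 + 24)*(-211) = -130*(-211) = 27430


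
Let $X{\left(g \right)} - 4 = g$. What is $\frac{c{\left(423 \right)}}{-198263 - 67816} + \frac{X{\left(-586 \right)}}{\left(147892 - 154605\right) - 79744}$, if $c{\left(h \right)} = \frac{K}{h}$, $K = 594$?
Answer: $\frac{73460796}{10921277059} \approx 0.0067264$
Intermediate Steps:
$X{\left(g \right)} = 4 + g$
$c{\left(h \right)} = \frac{594}{h}$
$\frac{c{\left(423 \right)}}{-198263 - 67816} + \frac{X{\left(-586 \right)}}{\left(147892 - 154605\right) - 79744} = \frac{594 \cdot \frac{1}{423}}{-198263 - 67816} + \frac{4 - 586}{\left(147892 - 154605\right) - 79744} = \frac{594 \cdot \frac{1}{423}}{-266079} - \frac{582}{-6713 - 79744} = \frac{66}{47} \left(- \frac{1}{266079}\right) - \frac{582}{-86457} = - \frac{2}{378961} - - \frac{194}{28819} = - \frac{2}{378961} + \frac{194}{28819} = \frac{73460796}{10921277059}$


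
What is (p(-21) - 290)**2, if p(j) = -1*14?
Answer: 92416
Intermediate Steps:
p(j) = -14
(p(-21) - 290)**2 = (-14 - 290)**2 = (-304)**2 = 92416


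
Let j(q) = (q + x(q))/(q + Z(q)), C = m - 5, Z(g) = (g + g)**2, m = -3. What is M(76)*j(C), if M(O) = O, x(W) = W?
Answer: -152/31 ≈ -4.9032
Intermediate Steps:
Z(g) = 4*g**2 (Z(g) = (2*g)**2 = 4*g**2)
C = -8 (C = -3 - 5 = -8)
j(q) = 2*q/(q + 4*q**2) (j(q) = (q + q)/(q + 4*q**2) = (2*q)/(q + 4*q**2) = 2*q/(q + 4*q**2))
M(76)*j(C) = 76*(2/(1 + 4*(-8))) = 76*(2/(1 - 32)) = 76*(2/(-31)) = 76*(2*(-1/31)) = 76*(-2/31) = -152/31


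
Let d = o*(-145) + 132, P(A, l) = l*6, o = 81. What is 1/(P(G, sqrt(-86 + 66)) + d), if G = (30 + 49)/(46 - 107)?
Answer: -3871/44954163 - 4*I*sqrt(5)/44954163 ≈ -8.611e-5 - 1.9896e-7*I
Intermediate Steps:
G = -79/61 (G = 79/(-61) = 79*(-1/61) = -79/61 ≈ -1.2951)
P(A, l) = 6*l
d = -11613 (d = 81*(-145) + 132 = -11745 + 132 = -11613)
1/(P(G, sqrt(-86 + 66)) + d) = 1/(6*sqrt(-86 + 66) - 11613) = 1/(6*sqrt(-20) - 11613) = 1/(6*(2*I*sqrt(5)) - 11613) = 1/(12*I*sqrt(5) - 11613) = 1/(-11613 + 12*I*sqrt(5))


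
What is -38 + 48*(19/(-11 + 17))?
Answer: 114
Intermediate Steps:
-38 + 48*(19/(-11 + 17)) = -38 + 48*(19/6) = -38 + 152 = 114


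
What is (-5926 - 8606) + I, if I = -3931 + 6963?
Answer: -11500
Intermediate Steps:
I = 3032
(-5926 - 8606) + I = (-5926 - 8606) + 3032 = -14532 + 3032 = -11500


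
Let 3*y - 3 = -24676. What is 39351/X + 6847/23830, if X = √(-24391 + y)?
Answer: 6847/23830 - 39351*I*√293538/97846 ≈ 0.28733 - 217.89*I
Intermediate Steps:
y = -24673/3 (y = 1 + (⅓)*(-24676) = 1 - 24676/3 = -24673/3 ≈ -8224.3)
X = I*√293538/3 (X = √(-24391 - 24673/3) = √(-97846/3) = I*√293538/3 ≈ 180.6*I)
39351/X + 6847/23830 = 39351/((I*√293538/3)) + 6847/23830 = 39351*(-I*√293538/97846) + 6847*(1/23830) = -39351*I*√293538/97846 + 6847/23830 = 6847/23830 - 39351*I*√293538/97846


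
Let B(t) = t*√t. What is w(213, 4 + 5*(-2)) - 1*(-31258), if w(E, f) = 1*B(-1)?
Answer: 31258 - I ≈ 31258.0 - 1.0*I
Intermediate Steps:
B(t) = t^(3/2)
w(E, f) = -I (w(E, f) = 1*(-1)^(3/2) = 1*(-I) = -I)
w(213, 4 + 5*(-2)) - 1*(-31258) = -I - 1*(-31258) = -I + 31258 = 31258 - I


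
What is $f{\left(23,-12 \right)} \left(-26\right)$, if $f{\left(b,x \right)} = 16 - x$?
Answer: $-728$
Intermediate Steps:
$f{\left(23,-12 \right)} \left(-26\right) = \left(16 - -12\right) \left(-26\right) = \left(16 + 12\right) \left(-26\right) = 28 \left(-26\right) = -728$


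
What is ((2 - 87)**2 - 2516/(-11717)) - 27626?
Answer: -239036001/11717 ≈ -20401.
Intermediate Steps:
((2 - 87)**2 - 2516/(-11717)) - 27626 = ((-85)**2 - 2516*(-1/11717)) - 27626 = (7225 + 2516/11717) - 27626 = 84657841/11717 - 27626 = -239036001/11717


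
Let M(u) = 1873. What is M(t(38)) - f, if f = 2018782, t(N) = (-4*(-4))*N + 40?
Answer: -2016909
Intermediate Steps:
t(N) = 40 + 16*N (t(N) = 16*N + 40 = 40 + 16*N)
M(t(38)) - f = 1873 - 1*2018782 = 1873 - 2018782 = -2016909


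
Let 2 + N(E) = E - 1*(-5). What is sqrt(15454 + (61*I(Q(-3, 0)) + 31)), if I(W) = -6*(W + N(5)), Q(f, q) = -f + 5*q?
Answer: sqrt(11459) ≈ 107.05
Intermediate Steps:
N(E) = 3 + E (N(E) = -2 + (E - 1*(-5)) = -2 + (E + 5) = -2 + (5 + E) = 3 + E)
I(W) = -48 - 6*W (I(W) = -6*(W + (3 + 5)) = -6*(W + 8) = -6*(8 + W) = -48 - 6*W)
sqrt(15454 + (61*I(Q(-3, 0)) + 31)) = sqrt(15454 + (61*(-48 - 6*(-1*(-3) + 5*0)) + 31)) = sqrt(15454 + (61*(-48 - 6*(3 + 0)) + 31)) = sqrt(15454 + (61*(-48 - 6*3) + 31)) = sqrt(15454 + (61*(-48 - 18) + 31)) = sqrt(15454 + (61*(-66) + 31)) = sqrt(15454 + (-4026 + 31)) = sqrt(15454 - 3995) = sqrt(11459)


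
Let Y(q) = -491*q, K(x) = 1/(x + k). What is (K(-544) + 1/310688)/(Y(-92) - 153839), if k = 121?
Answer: 310265/14281128415008 ≈ 2.1726e-8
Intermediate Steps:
K(x) = 1/(121 + x) (K(x) = 1/(x + 121) = 1/(121 + x))
(K(-544) + 1/310688)/(Y(-92) - 153839) = (1/(121 - 544) + 1/310688)/(-491*(-92) - 153839) = (1/(-423) + 1/310688)/(45172 - 153839) = (-1/423 + 1/310688)/(-108667) = -310265/131421024*(-1/108667) = 310265/14281128415008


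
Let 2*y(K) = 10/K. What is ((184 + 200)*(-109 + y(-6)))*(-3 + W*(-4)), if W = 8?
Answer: 1476160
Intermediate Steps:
y(K) = 5/K (y(K) = (10/K)/2 = 5/K)
((184 + 200)*(-109 + y(-6)))*(-3 + W*(-4)) = ((184 + 200)*(-109 + 5/(-6)))*(-3 + 8*(-4)) = (384*(-109 + 5*(-⅙)))*(-3 - 32) = (384*(-109 - ⅚))*(-35) = (384*(-659/6))*(-35) = -42176*(-35) = 1476160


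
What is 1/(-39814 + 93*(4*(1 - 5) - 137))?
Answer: -1/54043 ≈ -1.8504e-5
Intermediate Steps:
1/(-39814 + 93*(4*(1 - 5) - 137)) = 1/(-39814 + 93*(4*(-4) - 137)) = 1/(-39814 + 93*(-16 - 137)) = 1/(-39814 + 93*(-153)) = 1/(-39814 - 14229) = 1/(-54043) = -1/54043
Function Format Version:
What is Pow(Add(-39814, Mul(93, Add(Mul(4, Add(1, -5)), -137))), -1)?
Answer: Rational(-1, 54043) ≈ -1.8504e-5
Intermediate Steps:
Pow(Add(-39814, Mul(93, Add(Mul(4, Add(1, -5)), -137))), -1) = Pow(Add(-39814, Mul(93, Add(Mul(4, -4), -137))), -1) = Pow(Add(-39814, Mul(93, Add(-16, -137))), -1) = Pow(Add(-39814, Mul(93, -153)), -1) = Pow(Add(-39814, -14229), -1) = Pow(-54043, -1) = Rational(-1, 54043)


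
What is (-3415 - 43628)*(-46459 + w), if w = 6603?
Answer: 1874945808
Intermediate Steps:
(-3415 - 43628)*(-46459 + w) = (-3415 - 43628)*(-46459 + 6603) = -47043*(-39856) = 1874945808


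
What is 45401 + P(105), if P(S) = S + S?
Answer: 45611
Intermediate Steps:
P(S) = 2*S
45401 + P(105) = 45401 + 2*105 = 45401 + 210 = 45611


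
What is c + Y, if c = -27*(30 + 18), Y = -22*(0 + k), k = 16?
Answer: -1648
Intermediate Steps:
Y = -352 (Y = -22*(0 + 16) = -22*16 = -352)
c = -1296 (c = -27*48 = -1296)
c + Y = -1296 - 352 = -1648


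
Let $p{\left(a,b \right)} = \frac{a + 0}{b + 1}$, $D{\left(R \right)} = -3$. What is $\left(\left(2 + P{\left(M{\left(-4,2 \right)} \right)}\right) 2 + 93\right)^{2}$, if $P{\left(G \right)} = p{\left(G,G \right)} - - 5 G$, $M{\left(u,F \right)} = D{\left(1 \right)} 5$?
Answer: $\frac{126736}{49} \approx 2586.4$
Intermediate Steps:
$p{\left(a,b \right)} = \frac{a}{1 + b}$
$M{\left(u,F \right)} = -15$ ($M{\left(u,F \right)} = \left(-3\right) 5 = -15$)
$P{\left(G \right)} = 5 G + \frac{G}{1 + G}$ ($P{\left(G \right)} = \frac{G}{1 + G} - - 5 G = \frac{G}{1 + G} + 5 G = 5 G + \frac{G}{1 + G}$)
$\left(\left(2 + P{\left(M{\left(-4,2 \right)} \right)}\right) 2 + 93\right)^{2} = \left(\left(2 - \frac{15 \left(6 + 5 \left(-15\right)\right)}{1 - 15}\right) 2 + 93\right)^{2} = \left(\left(2 - \frac{15 \left(6 - 75\right)}{-14}\right) 2 + 93\right)^{2} = \left(\left(2 - \left(- \frac{15}{14}\right) \left(-69\right)\right) 2 + 93\right)^{2} = \left(\left(2 - \frac{1035}{14}\right) 2 + 93\right)^{2} = \left(\left(- \frac{1007}{14}\right) 2 + 93\right)^{2} = \left(- \frac{1007}{7} + 93\right)^{2} = \left(- \frac{356}{7}\right)^{2} = \frac{126736}{49}$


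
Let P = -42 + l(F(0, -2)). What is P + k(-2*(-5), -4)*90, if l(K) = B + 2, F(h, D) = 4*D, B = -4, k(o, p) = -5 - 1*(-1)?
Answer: -404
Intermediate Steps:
k(o, p) = -4 (k(o, p) = -5 + 1 = -4)
l(K) = -2 (l(K) = -4 + 2 = -2)
P = -44 (P = -42 - 2 = -44)
P + k(-2*(-5), -4)*90 = -44 - 4*90 = -44 - 360 = -404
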